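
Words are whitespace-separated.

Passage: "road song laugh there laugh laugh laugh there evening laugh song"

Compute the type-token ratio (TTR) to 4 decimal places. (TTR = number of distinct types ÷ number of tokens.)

0.4545

N = 11 tokens, V = 5 types.
TTR = V / N = 5 / 11 = 0.4545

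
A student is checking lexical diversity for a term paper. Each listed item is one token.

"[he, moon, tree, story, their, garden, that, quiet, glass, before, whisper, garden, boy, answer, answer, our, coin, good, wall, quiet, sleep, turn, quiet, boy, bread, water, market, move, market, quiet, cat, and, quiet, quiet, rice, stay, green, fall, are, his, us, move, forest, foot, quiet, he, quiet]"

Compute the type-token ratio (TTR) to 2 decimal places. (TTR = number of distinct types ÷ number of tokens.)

N = 47 tokens, V = 34 types.
TTR = V / N = 34 / 47 = 0.72

0.72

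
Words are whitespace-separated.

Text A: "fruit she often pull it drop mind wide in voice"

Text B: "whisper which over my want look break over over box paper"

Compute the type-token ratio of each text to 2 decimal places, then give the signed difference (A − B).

TTR(A) = 10/10 = 1.00
TTR(B) = 9/11 = 0.82
Difference = 1.00 − 0.82 = 0.18

0.18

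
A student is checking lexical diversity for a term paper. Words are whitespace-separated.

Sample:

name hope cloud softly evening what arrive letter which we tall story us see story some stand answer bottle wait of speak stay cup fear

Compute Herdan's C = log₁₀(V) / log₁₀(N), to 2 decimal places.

0.99

N = 25, V = 24.
log₁₀(V) = 1.380211, log₁₀(N) = 1.397940
C = 1.380211 / 1.397940 = 0.99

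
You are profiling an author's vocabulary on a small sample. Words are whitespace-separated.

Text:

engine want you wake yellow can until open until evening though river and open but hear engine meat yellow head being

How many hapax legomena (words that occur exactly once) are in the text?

Frequencies: engine:2, yellow:2, until:2, open:2, want:1, you:1, wake:1, can:1, evening:1, though:1, river:1, and:1, but:1, hear:1, meat:1, head:1, being:1
Hapax (freq=1): and, being, but, can, evening, head, hear, meat, river, though, wake, want, you

13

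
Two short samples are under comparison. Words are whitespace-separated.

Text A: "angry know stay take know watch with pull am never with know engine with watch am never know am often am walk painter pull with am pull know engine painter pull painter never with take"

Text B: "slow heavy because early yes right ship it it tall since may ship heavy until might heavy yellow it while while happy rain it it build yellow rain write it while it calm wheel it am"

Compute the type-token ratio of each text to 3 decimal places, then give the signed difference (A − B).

TTR(A) = 13/35 = 0.371
TTR(B) = 22/36 = 0.611
Difference = 0.371 − 0.611 = -0.240

-0.240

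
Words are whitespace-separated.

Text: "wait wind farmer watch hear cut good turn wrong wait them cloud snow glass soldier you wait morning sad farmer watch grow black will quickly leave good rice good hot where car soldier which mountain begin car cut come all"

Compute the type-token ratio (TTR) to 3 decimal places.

0.775

N = 40 tokens, V = 31 types.
TTR = V / N = 31 / 40 = 0.775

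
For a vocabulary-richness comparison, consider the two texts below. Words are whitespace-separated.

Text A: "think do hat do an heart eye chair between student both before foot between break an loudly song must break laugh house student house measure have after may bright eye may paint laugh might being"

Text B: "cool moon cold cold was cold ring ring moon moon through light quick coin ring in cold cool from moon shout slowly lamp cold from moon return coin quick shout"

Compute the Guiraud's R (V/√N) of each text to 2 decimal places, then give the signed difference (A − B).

A: V=26, N=35, R=4.39
B: V=15, N=30, R=2.74
Difference = 4.39 − 2.74 = 1.65

1.65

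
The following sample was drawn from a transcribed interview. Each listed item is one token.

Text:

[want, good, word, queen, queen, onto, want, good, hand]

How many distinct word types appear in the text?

6

Distinct types: {good, hand, onto, queen, want, word}
V = 6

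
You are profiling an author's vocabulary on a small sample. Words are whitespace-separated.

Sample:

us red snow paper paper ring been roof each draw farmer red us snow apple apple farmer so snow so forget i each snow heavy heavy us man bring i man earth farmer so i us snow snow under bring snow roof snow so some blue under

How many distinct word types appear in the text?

21

Distinct types: {apple, been, blue, bring, draw, each, earth, farmer, forget, heavy, i, man, paper, red, ring, roof, snow, so, some, under, us}
V = 21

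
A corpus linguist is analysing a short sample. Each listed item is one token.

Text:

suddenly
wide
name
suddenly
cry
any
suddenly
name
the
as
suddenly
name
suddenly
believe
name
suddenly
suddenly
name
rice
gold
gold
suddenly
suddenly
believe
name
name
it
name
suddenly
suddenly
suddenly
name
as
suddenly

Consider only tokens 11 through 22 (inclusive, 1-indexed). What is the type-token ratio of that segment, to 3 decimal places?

Segment tokens 11–22: suddenly, name, suddenly, believe, name, suddenly, suddenly, name, rice, gold, gold, suddenly
Segment N = 12, segment V = 5.
TTR = 5 / 12 = 0.417

0.417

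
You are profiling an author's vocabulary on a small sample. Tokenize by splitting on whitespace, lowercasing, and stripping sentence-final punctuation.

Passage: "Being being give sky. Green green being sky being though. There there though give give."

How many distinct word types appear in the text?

6

Distinct types: {being, give, green, sky, there, though}
V = 6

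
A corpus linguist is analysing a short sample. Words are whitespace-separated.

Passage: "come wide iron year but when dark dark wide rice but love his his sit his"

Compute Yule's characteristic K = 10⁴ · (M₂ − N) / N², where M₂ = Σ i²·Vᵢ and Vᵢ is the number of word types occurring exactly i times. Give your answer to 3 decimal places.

Frequencies: his:3, wide:2, but:2, dark:2, come:1, iron:1, year:1, when:1, rice:1, love:1, sit:1
N = 16. Frequency spectrum: V_1=7, V_2=3, V_3=1
M₂ = 1²·7 + 2²·3 + 3²·1 = 28
K = 10000 × (28 − 16) / 16² = 468.750

468.750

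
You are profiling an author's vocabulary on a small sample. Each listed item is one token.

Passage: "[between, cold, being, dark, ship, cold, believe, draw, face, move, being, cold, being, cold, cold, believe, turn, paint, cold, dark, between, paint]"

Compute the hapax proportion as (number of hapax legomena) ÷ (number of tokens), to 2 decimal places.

Frequencies: cold:6, being:3, between:2, dark:2, believe:2, paint:2, ship:1, draw:1, face:1, move:1, turn:1
Hapax count = 5; token count = 22.
Ratio = 5 / 22 = 0.23

0.23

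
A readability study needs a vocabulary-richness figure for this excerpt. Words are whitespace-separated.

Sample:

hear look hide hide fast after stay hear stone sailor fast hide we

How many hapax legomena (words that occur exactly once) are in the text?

6

Frequencies: hide:3, hear:2, fast:2, look:1, after:1, stay:1, stone:1, sailor:1, we:1
Hapax (freq=1): after, look, sailor, stay, stone, we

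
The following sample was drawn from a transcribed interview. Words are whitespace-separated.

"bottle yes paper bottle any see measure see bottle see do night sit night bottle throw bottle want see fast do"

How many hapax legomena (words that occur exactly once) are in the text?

Frequencies: bottle:5, see:4, do:2, night:2, yes:1, paper:1, any:1, measure:1, sit:1, throw:1, want:1, fast:1
Hapax (freq=1): any, fast, measure, paper, sit, throw, want, yes

8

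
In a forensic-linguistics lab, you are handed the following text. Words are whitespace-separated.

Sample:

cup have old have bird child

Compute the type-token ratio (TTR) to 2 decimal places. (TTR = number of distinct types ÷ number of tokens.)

0.83

N = 6 tokens, V = 5 types.
TTR = V / N = 5 / 6 = 0.83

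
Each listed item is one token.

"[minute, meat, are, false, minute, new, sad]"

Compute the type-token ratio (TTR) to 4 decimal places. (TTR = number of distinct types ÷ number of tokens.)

0.8571

N = 7 tokens, V = 6 types.
TTR = V / N = 6 / 7 = 0.8571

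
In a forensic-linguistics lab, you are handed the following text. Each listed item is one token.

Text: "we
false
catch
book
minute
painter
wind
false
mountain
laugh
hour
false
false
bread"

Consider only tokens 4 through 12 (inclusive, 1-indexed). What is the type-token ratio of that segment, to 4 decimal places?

Segment tokens 4–12: book, minute, painter, wind, false, mountain, laugh, hour, false
Segment N = 9, segment V = 8.
TTR = 8 / 9 = 0.8889

0.8889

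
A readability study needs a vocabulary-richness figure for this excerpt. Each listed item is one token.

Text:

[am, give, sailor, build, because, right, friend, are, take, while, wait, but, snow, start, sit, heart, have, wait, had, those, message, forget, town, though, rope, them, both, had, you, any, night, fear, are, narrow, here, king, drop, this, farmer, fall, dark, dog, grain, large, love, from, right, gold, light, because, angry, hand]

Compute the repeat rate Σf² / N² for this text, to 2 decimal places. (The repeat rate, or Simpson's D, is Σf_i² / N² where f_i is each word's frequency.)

Frequencies: because:2, right:2, are:2, wait:2, had:2, am:1, give:1, sailor:1, build:1, friend:1, take:1, while:1, but:1, snow:1, start:1, sit:1, heart:1, have:1, those:1, message:1, … (27 more, each freq 1)
Σf² = 62; N² = 2704
Repeat rate = 62 / 2704 = 0.02

0.02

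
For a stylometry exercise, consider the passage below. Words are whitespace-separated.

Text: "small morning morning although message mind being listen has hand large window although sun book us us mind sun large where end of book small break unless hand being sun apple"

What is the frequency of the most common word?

3

Frequencies: sun:3, small:2, morning:2, although:2, mind:2, being:2, hand:2, large:2, book:2, us:2, message:1, listen:1, has:1, window:1, where:1, end:1, of:1, break:1, unless:1, apple:1
Most common: 'sun' with frequency 3.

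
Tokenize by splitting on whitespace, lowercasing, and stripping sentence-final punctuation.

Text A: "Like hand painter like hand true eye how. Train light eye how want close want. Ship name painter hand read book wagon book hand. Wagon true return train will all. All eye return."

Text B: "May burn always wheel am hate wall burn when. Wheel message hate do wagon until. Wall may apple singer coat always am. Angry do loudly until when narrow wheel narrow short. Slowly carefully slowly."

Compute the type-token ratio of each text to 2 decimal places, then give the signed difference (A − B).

TTR(A) = 18/33 = 0.55
TTR(B) = 21/34 = 0.62
Difference = 0.55 − 0.62 = -0.07

-0.07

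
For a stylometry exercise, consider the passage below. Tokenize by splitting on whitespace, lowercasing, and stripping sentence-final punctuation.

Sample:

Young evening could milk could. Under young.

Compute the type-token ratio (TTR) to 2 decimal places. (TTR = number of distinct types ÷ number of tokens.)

N = 7 tokens, V = 5 types.
TTR = V / N = 5 / 7 = 0.71

0.71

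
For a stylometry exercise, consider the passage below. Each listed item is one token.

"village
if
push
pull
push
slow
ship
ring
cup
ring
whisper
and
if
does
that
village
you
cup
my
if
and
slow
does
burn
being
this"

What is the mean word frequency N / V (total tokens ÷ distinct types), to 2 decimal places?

1.53

N = 26 tokens, V = 17 types.
Mean frequency = N / V = 26 / 17 = 1.53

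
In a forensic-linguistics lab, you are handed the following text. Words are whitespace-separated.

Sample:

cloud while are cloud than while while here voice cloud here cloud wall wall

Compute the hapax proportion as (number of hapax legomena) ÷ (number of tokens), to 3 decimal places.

0.214

Frequencies: cloud:4, while:3, here:2, wall:2, are:1, than:1, voice:1
Hapax count = 3; token count = 14.
Ratio = 3 / 14 = 0.214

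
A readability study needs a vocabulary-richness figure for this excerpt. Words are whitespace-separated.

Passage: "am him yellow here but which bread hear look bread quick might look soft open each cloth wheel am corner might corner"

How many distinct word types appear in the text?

Distinct types: {am, bread, but, cloth, corner, each, hear, here, him, look, might, open, quick, soft, wheel, which, yellow}
V = 17

17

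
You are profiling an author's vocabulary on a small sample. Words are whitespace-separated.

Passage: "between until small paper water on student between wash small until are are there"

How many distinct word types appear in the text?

10

Distinct types: {are, between, on, paper, small, student, there, until, wash, water}
V = 10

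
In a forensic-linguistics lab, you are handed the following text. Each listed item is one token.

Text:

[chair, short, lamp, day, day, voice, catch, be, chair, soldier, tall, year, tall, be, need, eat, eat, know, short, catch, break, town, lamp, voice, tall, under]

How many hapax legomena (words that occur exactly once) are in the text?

Frequencies: tall:3, chair:2, short:2, lamp:2, day:2, voice:2, catch:2, be:2, eat:2, soldier:1, year:1, need:1, know:1, break:1, town:1, under:1
Hapax (freq=1): break, know, need, soldier, town, under, year

7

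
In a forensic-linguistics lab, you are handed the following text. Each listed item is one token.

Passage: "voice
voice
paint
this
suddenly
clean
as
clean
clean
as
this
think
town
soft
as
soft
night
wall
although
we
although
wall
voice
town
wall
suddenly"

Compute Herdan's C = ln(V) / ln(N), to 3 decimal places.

N = 26, V = 13.
ln(V) = 2.564949, ln(N) = 3.258097
C = 2.564949 / 3.258097 = 0.787

0.787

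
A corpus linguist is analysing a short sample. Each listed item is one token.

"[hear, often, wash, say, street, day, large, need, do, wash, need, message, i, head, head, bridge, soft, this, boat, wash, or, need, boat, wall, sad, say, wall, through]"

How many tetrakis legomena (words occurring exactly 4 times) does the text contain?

0

Frequencies: wash:3, need:3, say:2, head:2, boat:2, wall:2, hear:1, often:1, street:1, day:1, large:1, do:1, message:1, i:1, bridge:1, soft:1, this:1, or:1, sad:1, through:1
Words with frequency 4: (none)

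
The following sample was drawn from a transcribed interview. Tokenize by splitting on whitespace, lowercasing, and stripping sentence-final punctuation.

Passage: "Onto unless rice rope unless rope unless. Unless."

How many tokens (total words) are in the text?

Tokens: onto, unless, rice, rope, unless, rope, unless, unless
N = 8

8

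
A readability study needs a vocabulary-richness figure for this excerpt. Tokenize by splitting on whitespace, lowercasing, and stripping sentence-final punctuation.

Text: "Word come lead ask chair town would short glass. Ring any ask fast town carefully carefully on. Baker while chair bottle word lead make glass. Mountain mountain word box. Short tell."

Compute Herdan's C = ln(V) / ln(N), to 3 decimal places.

0.887

N = 31, V = 21.
ln(V) = 3.044522, ln(N) = 3.433987
C = 3.044522 / 3.433987 = 0.887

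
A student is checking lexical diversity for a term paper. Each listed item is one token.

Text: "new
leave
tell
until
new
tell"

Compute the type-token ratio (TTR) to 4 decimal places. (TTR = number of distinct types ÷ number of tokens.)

N = 6 tokens, V = 4 types.
TTR = V / N = 4 / 6 = 0.6667

0.6667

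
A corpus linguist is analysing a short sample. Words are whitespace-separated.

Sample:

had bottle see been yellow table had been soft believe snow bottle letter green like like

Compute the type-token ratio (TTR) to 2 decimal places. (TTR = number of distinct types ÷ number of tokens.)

0.75

N = 16 tokens, V = 12 types.
TTR = V / N = 12 / 16 = 0.75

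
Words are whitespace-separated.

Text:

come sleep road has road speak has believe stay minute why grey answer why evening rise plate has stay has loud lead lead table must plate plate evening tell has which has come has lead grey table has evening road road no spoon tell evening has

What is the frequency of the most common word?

9

Frequencies: has:9, road:4, evening:4, plate:3, lead:3, come:2, stay:2, why:2, grey:2, table:2, tell:2, sleep:1, speak:1, believe:1, minute:1, answer:1, rise:1, loud:1, must:1, which:1, … (2 more, each freq 1)
Most common: 'has' with frequency 9.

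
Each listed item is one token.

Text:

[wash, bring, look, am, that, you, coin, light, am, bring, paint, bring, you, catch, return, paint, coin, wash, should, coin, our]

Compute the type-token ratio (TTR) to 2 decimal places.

N = 21 tokens, V = 13 types.
TTR = V / N = 13 / 21 = 0.62

0.62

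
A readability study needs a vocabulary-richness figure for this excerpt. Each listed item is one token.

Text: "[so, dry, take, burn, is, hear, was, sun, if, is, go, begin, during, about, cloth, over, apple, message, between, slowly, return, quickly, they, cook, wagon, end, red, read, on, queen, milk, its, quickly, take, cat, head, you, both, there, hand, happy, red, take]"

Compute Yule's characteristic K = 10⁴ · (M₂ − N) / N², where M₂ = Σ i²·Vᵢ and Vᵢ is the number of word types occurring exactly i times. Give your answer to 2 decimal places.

Frequencies: take:3, is:2, quickly:2, red:2, so:1, dry:1, burn:1, hear:1, was:1, sun:1, if:1, go:1, begin:1, during:1, about:1, cloth:1, over:1, apple:1, message:1, between:1, … (18 more, each freq 1)
N = 43. Frequency spectrum: V_1=34, V_2=3, V_3=1
M₂ = 1²·34 + 2²·3 + 3²·1 = 55
K = 10000 × (55 − 43) / 43² = 64.90

64.90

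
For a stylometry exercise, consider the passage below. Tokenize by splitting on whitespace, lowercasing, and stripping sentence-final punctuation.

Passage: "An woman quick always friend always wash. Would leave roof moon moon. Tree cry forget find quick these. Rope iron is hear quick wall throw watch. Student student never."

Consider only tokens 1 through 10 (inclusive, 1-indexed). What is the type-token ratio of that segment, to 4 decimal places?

0.9000

Segment tokens 1–10: an, woman, quick, always, friend, always, wash, would, leave, roof
Segment N = 10, segment V = 9.
TTR = 9 / 10 = 0.9000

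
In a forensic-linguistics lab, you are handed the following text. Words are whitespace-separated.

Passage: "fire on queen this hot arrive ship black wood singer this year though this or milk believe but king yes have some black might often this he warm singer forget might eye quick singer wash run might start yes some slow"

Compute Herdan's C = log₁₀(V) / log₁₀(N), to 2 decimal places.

N = 41, V = 31.
log₁₀(V) = 1.491362, log₁₀(N) = 1.612784
C = 1.491362 / 1.612784 = 0.92

0.92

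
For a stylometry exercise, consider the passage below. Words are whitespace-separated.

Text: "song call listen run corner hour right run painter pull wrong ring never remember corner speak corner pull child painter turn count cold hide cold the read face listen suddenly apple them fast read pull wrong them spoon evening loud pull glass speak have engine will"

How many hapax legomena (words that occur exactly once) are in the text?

Frequencies: pull:4, corner:3, listen:2, run:2, painter:2, wrong:2, speak:2, cold:2, read:2, them:2, song:1, call:1, hour:1, right:1, ring:1, never:1, remember:1, child:1, turn:1, count:1, … (13 more, each freq 1)
Hapax (freq=1): apple, call, child, count, engine, evening, face, fast, glass, have, hide, hour, loud, never, remember, right, ring, song, spoon, suddenly, the, turn, will

23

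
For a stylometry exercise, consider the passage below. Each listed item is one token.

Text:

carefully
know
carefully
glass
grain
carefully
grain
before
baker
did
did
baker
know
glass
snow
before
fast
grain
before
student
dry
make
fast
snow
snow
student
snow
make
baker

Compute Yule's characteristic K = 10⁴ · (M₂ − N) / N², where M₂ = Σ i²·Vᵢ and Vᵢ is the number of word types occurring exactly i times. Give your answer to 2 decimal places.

570.75

Frequencies: snow:4, carefully:3, grain:3, before:3, baker:3, know:2, glass:2, did:2, fast:2, student:2, make:2, dry:1
N = 29. Frequency spectrum: V_1=1, V_2=6, V_3=4, V_4=1
M₂ = 1²·1 + 2²·6 + 3²·4 + 4²·1 = 77
K = 10000 × (77 − 29) / 29² = 570.75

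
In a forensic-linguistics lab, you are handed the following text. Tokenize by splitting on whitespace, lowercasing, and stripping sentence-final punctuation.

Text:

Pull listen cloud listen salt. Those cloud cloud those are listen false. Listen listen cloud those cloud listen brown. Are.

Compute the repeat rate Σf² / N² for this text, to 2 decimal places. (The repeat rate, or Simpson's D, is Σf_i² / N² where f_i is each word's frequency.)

Frequencies: listen:6, cloud:5, those:3, are:2, pull:1, salt:1, false:1, brown:1
Σf² = 78; N² = 400
Repeat rate = 78 / 400 = 0.20

0.20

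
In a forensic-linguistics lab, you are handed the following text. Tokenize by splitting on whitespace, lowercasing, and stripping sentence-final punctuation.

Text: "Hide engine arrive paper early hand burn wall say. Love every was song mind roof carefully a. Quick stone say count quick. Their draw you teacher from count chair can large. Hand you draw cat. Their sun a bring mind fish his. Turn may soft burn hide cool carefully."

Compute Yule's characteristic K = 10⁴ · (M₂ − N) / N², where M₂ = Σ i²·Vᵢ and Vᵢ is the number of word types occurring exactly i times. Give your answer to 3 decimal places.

99.958

Frequencies: hide:2, hand:2, burn:2, say:2, mind:2, carefully:2, a:2, quick:2, count:2, their:2, draw:2, you:2, engine:1, arrive:1, paper:1, early:1, wall:1, love:1, every:1, was:1, … (17 more, each freq 1)
N = 49. Frequency spectrum: V_1=25, V_2=12
M₂ = 1²·25 + 2²·12 = 73
K = 10000 × (73 − 49) / 49² = 99.958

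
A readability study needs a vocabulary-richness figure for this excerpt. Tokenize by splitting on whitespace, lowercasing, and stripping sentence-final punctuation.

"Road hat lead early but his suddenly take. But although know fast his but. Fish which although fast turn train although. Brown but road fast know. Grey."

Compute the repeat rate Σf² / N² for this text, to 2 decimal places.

0.08

Frequencies: but:4, although:3, fast:3, road:2, his:2, know:2, hat:1, lead:1, early:1, suddenly:1, take:1, fish:1, which:1, turn:1, train:1, brown:1, grey:1
Σf² = 57; N² = 729
Repeat rate = 57 / 729 = 0.08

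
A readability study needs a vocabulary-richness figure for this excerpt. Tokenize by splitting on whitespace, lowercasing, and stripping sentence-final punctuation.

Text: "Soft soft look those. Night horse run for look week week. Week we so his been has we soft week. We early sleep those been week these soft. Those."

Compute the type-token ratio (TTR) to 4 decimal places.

N = 29 tokens, V = 16 types.
TTR = V / N = 16 / 29 = 0.5517

0.5517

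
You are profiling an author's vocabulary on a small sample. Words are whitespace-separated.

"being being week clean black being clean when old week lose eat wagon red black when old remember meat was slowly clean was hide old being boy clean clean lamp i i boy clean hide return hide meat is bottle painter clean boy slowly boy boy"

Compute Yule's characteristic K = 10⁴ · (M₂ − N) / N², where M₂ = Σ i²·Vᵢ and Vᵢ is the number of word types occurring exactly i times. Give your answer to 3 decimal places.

Frequencies: clean:7, boy:5, being:4, old:3, hide:3, week:2, black:2, when:2, meat:2, was:2, slowly:2, i:2, lose:1, eat:1, wagon:1, red:1, remember:1, lamp:1, return:1, is:1, … (2 more, each freq 1)
N = 46. Frequency spectrum: V_1=10, V_2=7, V_3=2, V_4=1, V_5=1, V_7=1
M₂ = 1²·10 + 2²·7 + 3²·2 + 4²·1 + 5²·1 + 7²·1 = 146
K = 10000 × (146 − 46) / 46² = 472.590

472.590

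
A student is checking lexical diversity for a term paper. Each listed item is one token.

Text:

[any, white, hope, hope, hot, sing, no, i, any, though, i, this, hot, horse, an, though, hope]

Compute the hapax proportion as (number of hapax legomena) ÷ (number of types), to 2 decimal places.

0.55

Frequencies: hope:3, any:2, hot:2, i:2, though:2, white:1, sing:1, no:1, this:1, horse:1, an:1
Hapax count = 6; type count = 11.
Ratio = 6 / 11 = 0.55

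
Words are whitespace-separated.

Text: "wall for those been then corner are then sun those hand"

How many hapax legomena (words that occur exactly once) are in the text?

Frequencies: those:2, then:2, wall:1, for:1, been:1, corner:1, are:1, sun:1, hand:1
Hapax (freq=1): are, been, corner, for, hand, sun, wall

7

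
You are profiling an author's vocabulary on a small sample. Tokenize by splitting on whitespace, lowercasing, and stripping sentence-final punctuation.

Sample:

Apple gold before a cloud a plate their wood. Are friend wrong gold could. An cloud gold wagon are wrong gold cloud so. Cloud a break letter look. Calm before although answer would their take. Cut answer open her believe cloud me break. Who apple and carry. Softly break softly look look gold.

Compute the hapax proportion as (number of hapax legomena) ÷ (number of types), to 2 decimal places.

0.63

Frequencies: gold:5, cloud:5, a:3, break:3, look:3, apple:2, before:2, their:2, are:2, wrong:2, answer:2, softly:2, plate:1, wood:1, friend:1, could:1, an:1, wagon:1, so:1, letter:1, … (12 more, each freq 1)
Hapax count = 20; type count = 32.
Ratio = 20 / 32 = 0.63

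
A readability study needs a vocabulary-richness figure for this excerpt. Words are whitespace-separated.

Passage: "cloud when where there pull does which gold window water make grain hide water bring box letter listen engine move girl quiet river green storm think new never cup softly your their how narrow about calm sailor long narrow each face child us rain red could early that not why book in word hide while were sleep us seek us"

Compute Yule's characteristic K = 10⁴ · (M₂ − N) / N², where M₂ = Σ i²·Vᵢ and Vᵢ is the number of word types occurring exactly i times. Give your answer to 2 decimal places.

Frequencies: us:3, water:2, hide:2, narrow:2, cloud:1, when:1, where:1, there:1, pull:1, does:1, which:1, gold:1, window:1, make:1, grain:1, bring:1, box:1, letter:1, listen:1, engine:1, … (35 more, each freq 1)
N = 60. Frequency spectrum: V_1=51, V_2=3, V_3=1
M₂ = 1²·51 + 2²·3 + 3²·1 = 72
K = 10000 × (72 − 60) / 60² = 33.33

33.33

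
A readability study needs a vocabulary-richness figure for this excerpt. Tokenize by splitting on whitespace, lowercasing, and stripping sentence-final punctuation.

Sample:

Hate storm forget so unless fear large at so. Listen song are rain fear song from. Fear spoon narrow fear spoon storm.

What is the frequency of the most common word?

Frequencies: fear:4, storm:2, so:2, song:2, spoon:2, hate:1, forget:1, unless:1, large:1, at:1, listen:1, are:1, rain:1, from:1, narrow:1
Most common: 'fear' with frequency 4.

4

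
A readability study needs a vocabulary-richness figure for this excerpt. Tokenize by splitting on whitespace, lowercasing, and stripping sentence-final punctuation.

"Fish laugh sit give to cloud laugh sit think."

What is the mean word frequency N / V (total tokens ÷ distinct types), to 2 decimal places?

1.29

N = 9 tokens, V = 7 types.
Mean frequency = N / V = 9 / 7 = 1.29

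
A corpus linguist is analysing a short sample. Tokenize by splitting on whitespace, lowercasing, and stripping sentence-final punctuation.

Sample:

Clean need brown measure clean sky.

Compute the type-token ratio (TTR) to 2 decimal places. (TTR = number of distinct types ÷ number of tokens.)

N = 6 tokens, V = 5 types.
TTR = V / N = 5 / 6 = 0.83

0.83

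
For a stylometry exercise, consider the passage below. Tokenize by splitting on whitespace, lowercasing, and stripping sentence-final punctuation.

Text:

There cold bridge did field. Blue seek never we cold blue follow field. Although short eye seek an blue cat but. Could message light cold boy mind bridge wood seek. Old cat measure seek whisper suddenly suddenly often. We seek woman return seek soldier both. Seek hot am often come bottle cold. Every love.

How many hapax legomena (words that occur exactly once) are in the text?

28

Frequencies: seek:7, cold:4, blue:3, bridge:2, field:2, we:2, cat:2, suddenly:2, often:2, there:1, did:1, never:1, follow:1, although:1, short:1, eye:1, an:1, but:1, could:1, message:1, … (17 more, each freq 1)
Hapax (freq=1): although, am, an, both, bottle, boy, but, come, could, did, every, eye, follow, hot, light, love, measure, message, mind, never, old, return, short, soldier, there, whisper, woman, wood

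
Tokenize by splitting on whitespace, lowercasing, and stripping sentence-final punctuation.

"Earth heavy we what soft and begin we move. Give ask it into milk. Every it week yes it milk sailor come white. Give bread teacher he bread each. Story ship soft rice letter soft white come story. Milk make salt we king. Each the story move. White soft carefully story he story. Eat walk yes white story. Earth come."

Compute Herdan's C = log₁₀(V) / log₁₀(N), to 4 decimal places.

N = 60, V = 34.
log₁₀(V) = 1.531479, log₁₀(N) = 1.778151
C = 1.531479 / 1.778151 = 0.8613

0.8613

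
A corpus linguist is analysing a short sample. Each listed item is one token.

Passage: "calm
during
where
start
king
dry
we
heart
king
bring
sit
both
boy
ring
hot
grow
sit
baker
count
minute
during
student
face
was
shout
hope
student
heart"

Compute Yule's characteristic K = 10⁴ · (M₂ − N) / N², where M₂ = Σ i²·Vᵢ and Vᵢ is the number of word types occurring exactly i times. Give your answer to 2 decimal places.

127.55

Frequencies: during:2, king:2, heart:2, sit:2, student:2, calm:1, where:1, start:1, dry:1, we:1, bring:1, both:1, boy:1, ring:1, hot:1, grow:1, baker:1, count:1, minute:1, face:1, … (3 more, each freq 1)
N = 28. Frequency spectrum: V_1=18, V_2=5
M₂ = 1²·18 + 2²·5 = 38
K = 10000 × (38 − 28) / 28² = 127.55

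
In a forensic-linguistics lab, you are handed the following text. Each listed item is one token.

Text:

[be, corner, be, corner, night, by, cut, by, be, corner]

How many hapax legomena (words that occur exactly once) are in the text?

Frequencies: be:3, corner:3, by:2, night:1, cut:1
Hapax (freq=1): cut, night

2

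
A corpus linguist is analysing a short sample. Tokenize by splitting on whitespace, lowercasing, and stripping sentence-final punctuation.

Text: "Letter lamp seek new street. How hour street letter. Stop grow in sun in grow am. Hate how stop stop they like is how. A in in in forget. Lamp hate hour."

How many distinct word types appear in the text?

18

Distinct types: {a, am, forget, grow, hate, hour, how, in, is, lamp, letter, like, new, seek, stop, street, sun, they}
V = 18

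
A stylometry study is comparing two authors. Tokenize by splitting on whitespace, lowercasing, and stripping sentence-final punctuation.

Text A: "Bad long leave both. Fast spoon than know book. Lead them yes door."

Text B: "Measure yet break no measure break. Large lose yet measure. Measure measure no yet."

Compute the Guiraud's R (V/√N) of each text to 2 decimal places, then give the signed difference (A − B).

A: V=13, N=13, R=3.61
B: V=6, N=14, R=1.60
Difference = 3.61 − 1.60 = 2.01

2.01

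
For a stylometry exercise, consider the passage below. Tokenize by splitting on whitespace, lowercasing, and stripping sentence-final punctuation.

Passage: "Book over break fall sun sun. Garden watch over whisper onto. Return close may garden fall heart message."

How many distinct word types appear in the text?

14

Distinct types: {book, break, close, fall, garden, heart, may, message, onto, over, return, sun, watch, whisper}
V = 14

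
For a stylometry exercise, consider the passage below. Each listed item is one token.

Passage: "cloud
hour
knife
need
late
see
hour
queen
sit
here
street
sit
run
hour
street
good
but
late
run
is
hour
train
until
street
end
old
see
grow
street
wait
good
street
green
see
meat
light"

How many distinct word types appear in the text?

Distinct types: {but, cloud, end, good, green, grow, here, hour, is, knife, late, light, meat, need, old, queen, run, see, sit, street, train, until, wait}
V = 23

23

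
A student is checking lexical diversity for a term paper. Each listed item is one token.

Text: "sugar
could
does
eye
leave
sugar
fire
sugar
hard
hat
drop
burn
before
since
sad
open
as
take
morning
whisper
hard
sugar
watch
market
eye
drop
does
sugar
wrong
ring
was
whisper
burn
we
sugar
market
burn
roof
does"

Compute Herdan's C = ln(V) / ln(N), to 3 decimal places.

0.879

N = 39, V = 25.
ln(V) = 3.218876, ln(N) = 3.663562
C = 3.218876 / 3.663562 = 0.879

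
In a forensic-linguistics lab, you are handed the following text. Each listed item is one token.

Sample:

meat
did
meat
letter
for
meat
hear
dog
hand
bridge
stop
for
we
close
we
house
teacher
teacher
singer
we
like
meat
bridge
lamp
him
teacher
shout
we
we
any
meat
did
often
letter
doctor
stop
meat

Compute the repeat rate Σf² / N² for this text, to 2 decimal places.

0.08

Frequencies: meat:6, we:5, teacher:3, did:2, letter:2, for:2, bridge:2, stop:2, hear:1, dog:1, hand:1, close:1, house:1, singer:1, like:1, lamp:1, him:1, shout:1, any:1, often:1, … (1 more, each freq 1)
Σf² = 103; N² = 1369
Repeat rate = 103 / 1369 = 0.08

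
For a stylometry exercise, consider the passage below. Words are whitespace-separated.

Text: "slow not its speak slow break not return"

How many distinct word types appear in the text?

6

Distinct types: {break, its, not, return, slow, speak}
V = 6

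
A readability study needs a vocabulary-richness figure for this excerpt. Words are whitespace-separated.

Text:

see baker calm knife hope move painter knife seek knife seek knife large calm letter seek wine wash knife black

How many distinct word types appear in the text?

13

Distinct types: {baker, black, calm, hope, knife, large, letter, move, painter, see, seek, wash, wine}
V = 13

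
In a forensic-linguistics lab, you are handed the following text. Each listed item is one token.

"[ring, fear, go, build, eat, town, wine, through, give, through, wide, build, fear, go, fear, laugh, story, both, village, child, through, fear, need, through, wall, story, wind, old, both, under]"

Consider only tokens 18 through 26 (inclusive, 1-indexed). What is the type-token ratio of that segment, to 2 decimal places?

Segment tokens 18–26: both, village, child, through, fear, need, through, wall, story
Segment N = 9, segment V = 8.
TTR = 8 / 9 = 0.89

0.89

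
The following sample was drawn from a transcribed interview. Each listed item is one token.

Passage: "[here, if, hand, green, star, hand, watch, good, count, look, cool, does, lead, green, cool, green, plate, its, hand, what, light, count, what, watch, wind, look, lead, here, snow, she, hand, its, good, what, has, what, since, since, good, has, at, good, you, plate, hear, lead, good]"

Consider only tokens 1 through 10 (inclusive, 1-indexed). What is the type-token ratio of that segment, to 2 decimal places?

Segment tokens 1–10: here, if, hand, green, star, hand, watch, good, count, look
Segment N = 10, segment V = 9.
TTR = 9 / 10 = 0.90

0.90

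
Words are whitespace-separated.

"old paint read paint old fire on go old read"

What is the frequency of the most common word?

3

Frequencies: old:3, paint:2, read:2, fire:1, on:1, go:1
Most common: 'old' with frequency 3.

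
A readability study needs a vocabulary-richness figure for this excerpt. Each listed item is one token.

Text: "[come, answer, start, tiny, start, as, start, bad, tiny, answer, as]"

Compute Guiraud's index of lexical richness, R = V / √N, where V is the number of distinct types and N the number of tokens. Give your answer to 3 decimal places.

1.809

N = 11, V = 6.
√N = 3.316625
R = 6 / 3.316625 = 1.809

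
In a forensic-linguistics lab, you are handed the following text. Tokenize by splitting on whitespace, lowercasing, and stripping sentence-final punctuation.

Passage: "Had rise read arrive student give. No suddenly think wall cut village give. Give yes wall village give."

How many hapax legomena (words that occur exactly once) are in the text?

10

Frequencies: give:4, wall:2, village:2, had:1, rise:1, read:1, arrive:1, student:1, no:1, suddenly:1, think:1, cut:1, yes:1
Hapax (freq=1): arrive, cut, had, no, read, rise, student, suddenly, think, yes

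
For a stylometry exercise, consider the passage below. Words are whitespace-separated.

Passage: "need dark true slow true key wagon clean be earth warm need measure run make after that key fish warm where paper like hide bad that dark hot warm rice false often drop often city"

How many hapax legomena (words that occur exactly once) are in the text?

Frequencies: warm:3, need:2, dark:2, true:2, key:2, that:2, often:2, slow:1, wagon:1, clean:1, be:1, earth:1, measure:1, run:1, make:1, after:1, fish:1, where:1, paper:1, like:1, … (7 more, each freq 1)
Hapax (freq=1): after, bad, be, city, clean, drop, earth, false, fish, hide, hot, like, make, measure, paper, rice, run, slow, wagon, where

20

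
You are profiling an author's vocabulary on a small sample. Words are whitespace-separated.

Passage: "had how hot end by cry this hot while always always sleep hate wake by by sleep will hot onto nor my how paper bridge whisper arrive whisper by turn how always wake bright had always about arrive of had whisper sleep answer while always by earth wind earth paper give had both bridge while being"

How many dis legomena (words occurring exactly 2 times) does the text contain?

5

Frequencies: by:5, always:5, had:4, how:3, hot:3, while:3, sleep:3, whisper:3, wake:2, paper:2, bridge:2, arrive:2, earth:2, end:1, cry:1, this:1, hate:1, will:1, onto:1, nor:1, … (10 more, each freq 1)
Words with frequency 2: arrive, bridge, earth, paper, wake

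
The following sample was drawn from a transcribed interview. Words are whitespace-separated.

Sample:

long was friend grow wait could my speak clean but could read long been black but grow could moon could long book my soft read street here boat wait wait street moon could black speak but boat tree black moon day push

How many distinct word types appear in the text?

Distinct types: {been, black, boat, book, but, clean, could, day, friend, grow, here, long, moon, my, push, read, soft, speak, street, tree, wait, was}
V = 22

22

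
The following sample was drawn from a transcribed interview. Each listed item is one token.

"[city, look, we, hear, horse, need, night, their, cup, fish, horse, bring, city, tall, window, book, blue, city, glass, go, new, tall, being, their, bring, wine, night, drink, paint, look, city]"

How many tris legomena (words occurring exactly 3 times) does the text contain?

0

Frequencies: city:4, look:2, horse:2, night:2, their:2, bring:2, tall:2, we:1, hear:1, need:1, cup:1, fish:1, window:1, book:1, blue:1, glass:1, go:1, new:1, being:1, wine:1, … (2 more, each freq 1)
Words with frequency 3: (none)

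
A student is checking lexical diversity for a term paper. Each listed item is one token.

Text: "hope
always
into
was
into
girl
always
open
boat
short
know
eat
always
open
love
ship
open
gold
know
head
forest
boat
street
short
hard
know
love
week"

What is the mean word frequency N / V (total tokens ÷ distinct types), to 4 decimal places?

N = 28 tokens, V = 18 types.
Mean frequency = N / V = 28 / 18 = 1.5556

1.5556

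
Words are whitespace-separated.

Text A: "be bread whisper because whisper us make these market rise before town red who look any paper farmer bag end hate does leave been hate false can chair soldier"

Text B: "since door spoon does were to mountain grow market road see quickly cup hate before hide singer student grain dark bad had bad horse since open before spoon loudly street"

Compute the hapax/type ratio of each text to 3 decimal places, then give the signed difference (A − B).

A: hapax=25, V=27, ratio=0.926
B: hapax=22, V=26, ratio=0.846
Difference = 0.926 − 0.846 = 0.080

0.080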